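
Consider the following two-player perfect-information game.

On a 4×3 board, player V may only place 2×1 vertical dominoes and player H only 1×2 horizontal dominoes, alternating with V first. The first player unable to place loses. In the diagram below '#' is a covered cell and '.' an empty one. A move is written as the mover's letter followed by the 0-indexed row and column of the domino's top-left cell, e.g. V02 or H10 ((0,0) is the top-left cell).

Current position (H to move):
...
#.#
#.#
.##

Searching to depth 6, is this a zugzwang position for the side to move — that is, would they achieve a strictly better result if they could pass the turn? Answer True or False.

p1 H@[.../#.#/#.#/.##]: H00[##./#.#/#.#/.##]-1* H01[.##/#.#/#.#/.##]-1
p2 V@[##./#.#/#.#/.##]: V11[##./###/###/.##]+1*
p3 H@[##./###/###/.##] terminal -1; root [.../#.#/#.#/.##] d6
if H skipped the turn, V would face:
~ p1 V@[.../#.#/#.#/.##]: V01[.#./###/#.#/.##]+1* V11[.../###/###/.##]-1
~ p2 H@[.#./###/#.#/.##] terminal -1; root [.../#.#/#.#/.##] d6
compare (H): move=-1 vs pass=-1

zugzwang(.../#.#/#.#/.##, H) = False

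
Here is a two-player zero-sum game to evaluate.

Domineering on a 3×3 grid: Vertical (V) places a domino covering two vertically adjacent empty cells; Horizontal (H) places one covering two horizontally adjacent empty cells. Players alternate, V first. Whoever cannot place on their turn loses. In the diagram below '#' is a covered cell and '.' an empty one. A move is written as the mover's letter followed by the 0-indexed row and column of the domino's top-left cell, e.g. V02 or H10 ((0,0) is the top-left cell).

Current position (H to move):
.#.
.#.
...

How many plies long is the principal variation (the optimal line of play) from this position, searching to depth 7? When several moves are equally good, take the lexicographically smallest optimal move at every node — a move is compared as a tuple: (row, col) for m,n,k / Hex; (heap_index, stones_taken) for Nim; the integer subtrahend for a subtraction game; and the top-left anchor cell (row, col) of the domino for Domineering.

ply 1, H at .#./.#./... | H20=-1→.#./.#./##.*; H21=-1→.#./.#./.##
ply 2, V at .#./.#./##. | V00=+1→##./##./##.*; V02=+1→.##/.##/##.; V12=+1→.#./.##/###
ply 3: ##./##./##. is terminal -1 (H); from .#./.#./... depth 7

PV length from [.#./.#./...]: 2 plies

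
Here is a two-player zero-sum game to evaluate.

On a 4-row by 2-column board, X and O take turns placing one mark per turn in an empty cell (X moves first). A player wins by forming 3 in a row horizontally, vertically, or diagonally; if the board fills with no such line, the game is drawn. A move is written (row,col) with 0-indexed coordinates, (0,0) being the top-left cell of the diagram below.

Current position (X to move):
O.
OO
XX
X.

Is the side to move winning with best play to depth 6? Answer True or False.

X winning at [O./OO/XX/X.]: False

ply 1, X at O./OO/XX/X. | (0,1)=+0→OX/OO/XX/X.*; (3,1)=+0→O./OO/XX/XX
ply 2, O at OX/OO/XX/X. | (3,1)=+0→OX/OO/XX/XO*
ply 3: OX/OO/XX/XO is terminal +0 (X); from O./OO/XX/X. depth 6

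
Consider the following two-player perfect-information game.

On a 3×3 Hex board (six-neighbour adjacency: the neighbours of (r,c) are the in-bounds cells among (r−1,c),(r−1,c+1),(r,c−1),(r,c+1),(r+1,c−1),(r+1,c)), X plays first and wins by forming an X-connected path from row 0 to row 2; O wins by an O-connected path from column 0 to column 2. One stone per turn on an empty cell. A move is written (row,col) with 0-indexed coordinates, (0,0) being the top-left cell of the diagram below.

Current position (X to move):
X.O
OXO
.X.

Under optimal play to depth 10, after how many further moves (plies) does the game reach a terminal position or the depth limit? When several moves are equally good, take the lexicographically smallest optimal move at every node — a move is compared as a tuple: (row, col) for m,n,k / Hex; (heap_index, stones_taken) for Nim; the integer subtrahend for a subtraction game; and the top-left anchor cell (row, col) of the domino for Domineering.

ply 1, X at X.O/OXO/.X. | (0,1)=+1→XXO/OXO/.X.*; (2,0)=-1→X.O/OXO/XX.; (2,2)=-1→X.O/OXO/.XX
ply 2: XXO/OXO/.X. is terminal -1 (O); from X.O/OXO/.X. depth 10

PV length from [X.O/OXO/.X.]: 1 ply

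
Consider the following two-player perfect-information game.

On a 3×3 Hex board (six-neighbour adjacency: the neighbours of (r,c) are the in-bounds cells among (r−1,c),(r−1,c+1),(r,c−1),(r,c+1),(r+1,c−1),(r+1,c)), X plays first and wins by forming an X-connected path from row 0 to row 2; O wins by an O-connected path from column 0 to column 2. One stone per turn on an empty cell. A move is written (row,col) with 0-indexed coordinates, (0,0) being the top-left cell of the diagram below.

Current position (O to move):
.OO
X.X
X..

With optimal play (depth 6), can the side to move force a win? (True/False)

[.OO/X.X/X..] O move#1: (0,0):+1/OOO/X.X/X..*, (1,1):-1/.OO/XOX/X.., (2,1):-1/.OO/X.X/XO., (2,2):-1/.OO/X.X/X.O
[OOO/X.X/X..] end (terminal -1, X#2); searched .OO/X.X/X.. to 6

O winning at [.OO/X.X/X..]: True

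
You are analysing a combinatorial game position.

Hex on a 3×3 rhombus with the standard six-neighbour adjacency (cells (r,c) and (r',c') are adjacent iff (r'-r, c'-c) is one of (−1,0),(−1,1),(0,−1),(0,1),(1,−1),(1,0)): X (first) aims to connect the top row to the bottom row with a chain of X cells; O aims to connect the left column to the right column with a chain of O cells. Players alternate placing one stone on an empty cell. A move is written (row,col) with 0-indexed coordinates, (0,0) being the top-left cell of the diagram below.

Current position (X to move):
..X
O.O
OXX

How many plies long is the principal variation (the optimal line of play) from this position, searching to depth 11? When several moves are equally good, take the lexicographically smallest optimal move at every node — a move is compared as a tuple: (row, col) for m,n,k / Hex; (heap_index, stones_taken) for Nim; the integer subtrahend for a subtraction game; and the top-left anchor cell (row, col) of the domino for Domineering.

ply 1, X at ..X/O.O/OXX | (0,0)=-1→X.X/O.O/OXX; (0,1)=-1→.XX/O.O/OXX; (1,1)=+1→..X/OXO/OXX*
ply 2: ..X/OXO/OXX is terminal -1 (O); from ..X/O.O/OXX depth 11

PV length from [..X/O.O/OXX]: 1 ply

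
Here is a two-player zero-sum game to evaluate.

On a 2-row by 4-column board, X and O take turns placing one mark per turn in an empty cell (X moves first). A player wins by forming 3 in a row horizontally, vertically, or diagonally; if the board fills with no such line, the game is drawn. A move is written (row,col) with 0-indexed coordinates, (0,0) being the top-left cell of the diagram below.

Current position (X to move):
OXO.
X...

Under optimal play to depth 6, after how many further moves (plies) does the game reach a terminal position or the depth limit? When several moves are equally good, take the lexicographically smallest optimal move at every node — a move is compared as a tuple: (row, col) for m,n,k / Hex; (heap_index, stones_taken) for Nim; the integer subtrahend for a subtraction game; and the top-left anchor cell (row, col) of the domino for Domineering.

p1 X@[OXO./X...]: (0,3)[OXOX/X...]+0* (1,1)[OXO./XX..]+0 (1,2)[OXO./X.X.]+0 (1,3)[OXO./X..X]+0
p2 O@[OXOX/X...]: (1,1)[OXOX/XO..]+0* (1,2)[OXOX/X.O.]+0 (1,3)[OXOX/X..O]+0
p3 X@[OXOX/XO..]: (1,2)[OXOX/XOX.]+0* (1,3)[OXOX/XO.X]+0
p4 O@[OXOX/XOX.]: (1,3)[OXOX/XOXO]+0*
p5 X@[OXOX/XOXO] terminal +0; root [OXO./X...] d6

PV length from [OXO./X...]: 4 plies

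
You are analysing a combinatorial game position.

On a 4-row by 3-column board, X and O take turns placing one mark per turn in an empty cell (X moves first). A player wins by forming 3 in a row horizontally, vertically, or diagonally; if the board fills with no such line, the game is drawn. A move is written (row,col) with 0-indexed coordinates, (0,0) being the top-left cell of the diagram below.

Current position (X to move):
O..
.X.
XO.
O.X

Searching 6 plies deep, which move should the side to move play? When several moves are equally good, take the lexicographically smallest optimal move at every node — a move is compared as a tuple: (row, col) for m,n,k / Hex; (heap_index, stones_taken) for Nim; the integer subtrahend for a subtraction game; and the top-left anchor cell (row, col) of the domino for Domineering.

ply 1, X at O../.X./XO./O.X | (0,1)=-1→OX./.X./XO./O.X; (0,2)=+1→O.X/.X./XO./O.X*; (1,0)=-1→O../XX./XO./O.X; (1,2)=+1→O../.XX/XO./O.X; (2,2)=-1→O../.X./XOX/O.X; (3,1)=-1→O../.X./XO./OXX
ply 2: O.X/.X./XO./O.X is terminal -1 (O); from O../.X./XO./O.X depth 6

X's best at [O../.X./XO./O.X]: (0,2)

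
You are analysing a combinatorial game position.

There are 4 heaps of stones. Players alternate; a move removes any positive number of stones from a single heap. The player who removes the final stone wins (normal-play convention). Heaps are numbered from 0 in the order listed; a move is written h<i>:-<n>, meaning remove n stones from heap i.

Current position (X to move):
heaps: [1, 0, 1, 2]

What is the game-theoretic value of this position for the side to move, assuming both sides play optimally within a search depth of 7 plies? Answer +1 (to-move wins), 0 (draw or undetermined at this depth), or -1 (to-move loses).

value((1,0,1,2), X) = +1

[(1,0,1,2)] X move#1: h0:-1:-1/(0,0,1,2), h2:-1:-1/(1,0,0,2), h3:-1:-1/(1,0,1,1), h3:-2:+1/(1,0,1,0)*
[(1,0,1,0)] O move#2: h0:-1:-1/(0,0,1,0)*, h2:-1:-1/(1,0,0,0)
[(0,0,1,0)] X move#3: h2:-1:+1/(0,0,0,0)*
[(0,0,0,0)] end (terminal -1, O#4); searched (1,0,1,2) to 7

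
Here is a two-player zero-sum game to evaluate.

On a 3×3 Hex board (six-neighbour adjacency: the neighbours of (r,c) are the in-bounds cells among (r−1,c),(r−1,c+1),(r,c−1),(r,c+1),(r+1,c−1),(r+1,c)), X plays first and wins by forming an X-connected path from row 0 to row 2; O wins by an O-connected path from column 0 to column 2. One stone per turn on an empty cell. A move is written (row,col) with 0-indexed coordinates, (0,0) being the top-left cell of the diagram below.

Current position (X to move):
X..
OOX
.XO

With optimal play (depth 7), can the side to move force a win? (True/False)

ply 1, X at X../OOX/.XO | (0,1)=-1→XX./OOX/.XO; (0,2)=+1→X.X/OOX/.XO*; (2,0)=-1→X../OOX/XXO
ply 2: X.X/OOX/.XO is terminal -1 (O); from X../OOX/.XO depth 7

X winning at [X../OOX/.XO]: True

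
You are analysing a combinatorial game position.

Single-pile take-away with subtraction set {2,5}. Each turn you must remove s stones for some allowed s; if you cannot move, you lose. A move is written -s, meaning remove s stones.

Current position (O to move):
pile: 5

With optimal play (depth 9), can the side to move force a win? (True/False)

O winning at [5]: True

[5] O move#1: -2:-1/3, -5:+1/0*
[0] end (terminal -1, X#2); searched 5 to 9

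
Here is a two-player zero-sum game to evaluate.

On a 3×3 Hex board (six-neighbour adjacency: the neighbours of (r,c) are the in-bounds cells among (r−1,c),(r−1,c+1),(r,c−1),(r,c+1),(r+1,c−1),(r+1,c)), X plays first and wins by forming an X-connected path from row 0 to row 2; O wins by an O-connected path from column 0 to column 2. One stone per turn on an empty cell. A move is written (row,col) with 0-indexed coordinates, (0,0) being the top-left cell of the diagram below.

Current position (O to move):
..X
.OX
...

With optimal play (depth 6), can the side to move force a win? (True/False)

O winning at [..X/.OX/...]: False

[..X/.OX/...] O move#1: (0,0):-1/O.X/.OX/...*, (0,1):-1/.OX/.OX/..., (1,0):-1/..X/OOX/..., (2,0):-1/..X/.OX/O.., (2,1):-1/..X/.OX/.O., (2,2):-1/..X/.OX/..O
[O.X/.OX/...] X move#2: (0,1):+1/OXX/.OX/...*, (1,0):+1/O.X/XOX/..., (2,0):+1/O.X/.OX/X.., (2,1):+1/O.X/.OX/.X., (2,2):+1/O.X/.OX/..X
[OXX/.OX/...] O move#3: (1,0):-1/OXX/OOX/...*, (2,0):-1/OXX/.OX/O.., (2,1):-1/OXX/.OX/.O., (2,2):-1/OXX/.OX/..O
[OXX/OOX/...] X move#4: (2,0):+1/OXX/OOX/X..*, (2,1):+1/OXX/OOX/.X., (2,2):+1/OXX/OOX/..X
[OXX/OOX/X..] O move#5: (2,1):-1/OXX/OOX/XO.*, (2,2):-1/OXX/OOX/X.O
[OXX/OOX/XO.] X move#6: (2,2):+1/OXX/OOX/XOX*
[OXX/OOX/XOX] end (terminal -1, O#7); searched ..X/.OX/... to 6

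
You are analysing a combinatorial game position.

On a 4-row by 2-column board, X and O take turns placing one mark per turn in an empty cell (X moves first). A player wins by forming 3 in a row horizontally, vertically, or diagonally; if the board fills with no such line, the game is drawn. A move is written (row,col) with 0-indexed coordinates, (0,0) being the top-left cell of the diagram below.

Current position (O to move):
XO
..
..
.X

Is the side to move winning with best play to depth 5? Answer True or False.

O winning at [XO/../../.X]: False

[XO/../../.X] O move#1: (1,0):+0/XO/O./../.X*, (1,1):+0/XO/.O/../.X, (2,0):+0/XO/../O./.X, (2,1):+0/XO/../.O/.X, (3,0):+0/XO/../../OX
[XO/O./../.X] X move#2: (1,1):+0/XO/OX/../.X*, (2,0):+0/XO/O./X./.X, (2,1):+0/XO/O./.X/.X, (3,0):+0/XO/O./../XX
[XO/OX/../.X] O move#3: (2,0):-1/XO/OX/O./.X, (2,1):+0/XO/OX/.O/.X*, (3,0):-1/XO/OX/../OX
[XO/OX/.O/.X] X move#4: (2,0):+0/XO/OX/XO/.X*, (3,0):+0/XO/OX/.O/XX
[XO/OX/XO/.X] O move#5: (3,0):+0/XO/OX/XO/OX*
[XO/OX/XO/OX] end (terminal +0, X#6); searched XO/../../.X to 5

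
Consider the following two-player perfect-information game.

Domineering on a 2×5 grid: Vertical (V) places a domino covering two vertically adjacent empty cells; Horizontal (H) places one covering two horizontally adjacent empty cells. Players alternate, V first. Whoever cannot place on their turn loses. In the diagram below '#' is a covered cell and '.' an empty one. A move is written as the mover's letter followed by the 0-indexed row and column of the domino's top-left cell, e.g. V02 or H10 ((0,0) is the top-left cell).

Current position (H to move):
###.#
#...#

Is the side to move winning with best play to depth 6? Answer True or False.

H winning at [###.#/#...#]: True

[###.#/#...#] H move#1: H11:-1/###.#/###.#, H12:+1/###.#/#.###*
[###.#/#.###] end (terminal -1, V#2); searched ###.#/#...# to 6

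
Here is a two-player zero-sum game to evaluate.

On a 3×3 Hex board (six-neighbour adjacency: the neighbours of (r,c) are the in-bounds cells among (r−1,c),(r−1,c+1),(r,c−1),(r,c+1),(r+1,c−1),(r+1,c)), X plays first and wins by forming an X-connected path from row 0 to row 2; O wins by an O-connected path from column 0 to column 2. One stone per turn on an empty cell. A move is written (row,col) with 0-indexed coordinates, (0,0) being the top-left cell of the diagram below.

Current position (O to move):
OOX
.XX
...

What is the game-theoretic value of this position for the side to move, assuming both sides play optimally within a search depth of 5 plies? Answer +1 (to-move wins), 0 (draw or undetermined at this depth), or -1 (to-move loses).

[OOX/.XX/...] O move#1: (1,0):-1/OOX/OXX/...*, (2,0):-1/OOX/.XX/O.., (2,1):-1/OOX/.XX/.O., (2,2):-1/OOX/.XX/..O
[OOX/OXX/...] X move#2: (2,0):+1/OOX/OXX/X..*, (2,1):+1/OOX/OXX/.X., (2,2):+1/OOX/OXX/..X
[OOX/OXX/X..] end (terminal -1, O#3); searched OOX/.XX/... to 5

value(OOX/.XX/..., O) = -1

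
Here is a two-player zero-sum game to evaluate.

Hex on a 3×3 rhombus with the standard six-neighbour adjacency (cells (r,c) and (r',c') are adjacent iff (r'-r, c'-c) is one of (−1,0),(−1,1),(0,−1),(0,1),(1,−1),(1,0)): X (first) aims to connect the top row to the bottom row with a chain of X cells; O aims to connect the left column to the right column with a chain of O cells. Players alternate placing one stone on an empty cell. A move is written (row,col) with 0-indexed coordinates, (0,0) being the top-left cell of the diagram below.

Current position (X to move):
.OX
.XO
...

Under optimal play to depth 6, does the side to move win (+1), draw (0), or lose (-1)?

ply 1, X at .OX/.XO/... | (0,0)=+1→XOX/.XO/...*; (1,0)=+1→.OX/XXO/...; (2,0)=+1→.OX/.XO/X..; (2,1)=+1→.OX/.XO/.X.; (2,2)=+1→.OX/.XO/..X
ply 2, O at XOX/.XO/... | (1,0)=-1→XOX/OXO/...*; (2,0)=-1→XOX/.XO/O..; (2,1)=-1→XOX/.XO/.O.; (2,2)=-1→XOX/.XO/..O
ply 3, X at XOX/OXO/... | (2,0)=+1→XOX/OXO/X..*; (2,1)=+1→XOX/OXO/.X.; (2,2)=+1→XOX/OXO/..X
ply 4: XOX/OXO/X.. is terminal -1 (O); from .OX/.XO/... depth 6

value(.OX/.XO/..., X) = +1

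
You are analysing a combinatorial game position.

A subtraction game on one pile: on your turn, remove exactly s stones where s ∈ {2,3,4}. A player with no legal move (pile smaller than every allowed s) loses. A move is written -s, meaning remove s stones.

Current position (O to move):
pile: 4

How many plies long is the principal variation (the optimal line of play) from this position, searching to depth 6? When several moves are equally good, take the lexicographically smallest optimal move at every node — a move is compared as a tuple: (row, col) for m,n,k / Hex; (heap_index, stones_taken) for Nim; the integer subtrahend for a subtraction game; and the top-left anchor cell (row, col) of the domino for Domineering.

p1 O@[4]: -2[2]-1 -3[1]+1* -4[0]+1
p2 X@[1] terminal -1; root [4] d6

PV length from [4]: 1 ply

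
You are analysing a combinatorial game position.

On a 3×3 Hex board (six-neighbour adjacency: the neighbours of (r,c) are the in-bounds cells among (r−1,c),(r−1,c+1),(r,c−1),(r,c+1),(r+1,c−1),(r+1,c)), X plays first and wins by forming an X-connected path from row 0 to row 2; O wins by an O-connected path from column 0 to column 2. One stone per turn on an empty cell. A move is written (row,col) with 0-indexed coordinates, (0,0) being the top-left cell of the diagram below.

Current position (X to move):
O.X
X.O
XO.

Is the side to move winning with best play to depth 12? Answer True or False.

X winning at [O.X/X.O/XO.]: True

[O.X/X.O/XO.] X move#1: (0,1):+1/OXX/X.O/XO.*, (1,1):+1/O.X/XXO/XO., (2,2):+1/O.X/X.O/XOX
[OXX/X.O/XO.] end (terminal -1, O#2); searched O.X/X.O/XO. to 12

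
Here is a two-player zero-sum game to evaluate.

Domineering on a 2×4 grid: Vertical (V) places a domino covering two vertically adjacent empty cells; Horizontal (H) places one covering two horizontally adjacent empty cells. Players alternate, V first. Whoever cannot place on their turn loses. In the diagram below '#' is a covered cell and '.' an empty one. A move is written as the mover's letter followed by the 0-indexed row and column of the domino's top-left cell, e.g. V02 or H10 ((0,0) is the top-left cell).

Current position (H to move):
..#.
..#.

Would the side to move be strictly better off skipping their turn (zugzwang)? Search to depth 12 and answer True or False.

zugzwang(..#./..#., H) = False

p1 H@[..#./..#.]: H00[###./..#.]+1* H10[..#./###.]+1
p2 V@[###./..#.]: V03[####/..##]-1*
p3 H@[####/..##]: H10[####/####]+1*
p4 V@[####/####] terminal -1; root [..#./..#.] d12
suppose H passes — search the same position with V to move:
pass> p1 V@[..#./..#.]: V00[#.#./#.#.]+1* V01[.##./.##.]+1 V03[..##/..##]-1
pass> p2 H@[#.#./#.#.] terminal -1; root [..#./..#.] d12
for H: play +1, pass -1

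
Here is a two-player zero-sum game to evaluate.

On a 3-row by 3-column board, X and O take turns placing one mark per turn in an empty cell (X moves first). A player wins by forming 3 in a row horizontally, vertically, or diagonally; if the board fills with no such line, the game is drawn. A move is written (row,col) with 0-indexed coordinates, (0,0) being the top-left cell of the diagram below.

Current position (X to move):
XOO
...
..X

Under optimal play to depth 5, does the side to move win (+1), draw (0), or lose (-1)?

[XOO/.../..X] X move#1: (1,0):+1/XOO/X../..X*, (1,1):+1/XOO/.X./..X, (1,2):-1/XOO/..X/..X, (2,0):+1/XOO/.../X.X, (2,1):+1/XOO/.../.XX
[XOO/X../..X] O move#2: (1,1):-1/XOO/XO./..X*, (1,2):-1/XOO/X.O/..X, (2,0):-1/XOO/X../O.X, (2,1):-1/XOO/X../.OX
[XOO/XO./..X] X move#3: (1,2):-1/XOO/XOX/..X, (2,0):+1/XOO/XO./X.X*, (2,1):-1/XOO/XO./.XX
[XOO/XO./X.X] end (terminal -1, O#4); searched XOO/.../..X to 5

value(XOO/.../..X, X) = +1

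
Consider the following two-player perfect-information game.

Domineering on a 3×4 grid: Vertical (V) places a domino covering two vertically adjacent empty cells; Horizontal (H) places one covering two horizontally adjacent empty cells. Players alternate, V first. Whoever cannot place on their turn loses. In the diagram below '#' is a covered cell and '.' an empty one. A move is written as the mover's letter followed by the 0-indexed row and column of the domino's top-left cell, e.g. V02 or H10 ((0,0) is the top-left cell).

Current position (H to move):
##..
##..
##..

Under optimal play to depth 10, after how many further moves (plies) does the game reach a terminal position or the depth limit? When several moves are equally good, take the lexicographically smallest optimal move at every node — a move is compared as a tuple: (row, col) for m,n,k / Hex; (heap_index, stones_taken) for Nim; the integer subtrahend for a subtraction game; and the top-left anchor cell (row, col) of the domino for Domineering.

PV length from [##../##../##..]: 1 ply

p1 H@[##../##../##..]: H02[####/##../##..]-1 H12[##../####/##..]+1* H22[##../##../####]-1
p2 V@[##../####/##..] terminal -1; root [##../##../##..] d10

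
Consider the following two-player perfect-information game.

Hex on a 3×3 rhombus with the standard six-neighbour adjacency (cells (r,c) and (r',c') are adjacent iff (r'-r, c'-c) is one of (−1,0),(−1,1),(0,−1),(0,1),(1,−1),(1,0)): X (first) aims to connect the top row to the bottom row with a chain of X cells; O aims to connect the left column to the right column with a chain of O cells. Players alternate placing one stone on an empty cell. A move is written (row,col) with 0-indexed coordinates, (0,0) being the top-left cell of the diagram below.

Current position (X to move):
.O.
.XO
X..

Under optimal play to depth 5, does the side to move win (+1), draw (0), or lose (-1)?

[.O./.XO/X..] X move#1: (0,0):+1/XO./.XO/X..*, (0,2):+1/.OX/.XO/X.., (1,0):+1/.O./XXO/X.., (2,1):-1/.O./.XO/XX., (2,2):-1/.O./.XO/X.X
[XO./.XO/X..] O move#2: (0,2):-1/XOO/.XO/X..*, (1,0):-1/XO./OXO/X.., (2,1):-1/XO./.XO/XO., (2,2):-1/XO./.XO/X.O
[XOO/.XO/X..] X move#3: (1,0):+1/XOO/XXO/X..*, (2,1):-1/XOO/.XO/XX., (2,2):-1/XOO/.XO/X.X
[XOO/XXO/X..] end (terminal -1, O#4); searched .O./.XO/X.. to 5

value(.O./.XO/X.., X) = +1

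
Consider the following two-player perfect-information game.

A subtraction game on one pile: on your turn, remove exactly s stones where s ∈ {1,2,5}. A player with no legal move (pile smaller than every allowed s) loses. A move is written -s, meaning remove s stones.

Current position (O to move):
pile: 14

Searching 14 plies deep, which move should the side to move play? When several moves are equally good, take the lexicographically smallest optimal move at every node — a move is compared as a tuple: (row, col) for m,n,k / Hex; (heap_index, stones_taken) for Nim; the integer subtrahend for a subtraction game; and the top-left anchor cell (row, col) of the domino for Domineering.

p1 O@[14]: -1[13]-1 -2[12]+1* -5[9]+1
p2 X@[12]: -1[11]-1* -2[10]-1 -5[7]-1
p3 O@[11]: -1[10]-1 -2[9]+1* -5[6]+1
p4 X@[9]: -1[8]-1* -2[7]-1 -5[4]-1
p5 O@[8]: -1[7]-1 -2[6]+1* -5[3]+1
p6 X@[6]: -1[5]-1* -2[4]-1 -5[1]-1
p7 O@[5]: -1[4]-1 -2[3]+1* -5[0]+1
p8 X@[3]: -1[2]-1* -2[1]-1
p9 O@[2]: -1[1]-1 -2[0]+1*
p10 X@[0] terminal -1; root [14] d14

O's best at [14]: -2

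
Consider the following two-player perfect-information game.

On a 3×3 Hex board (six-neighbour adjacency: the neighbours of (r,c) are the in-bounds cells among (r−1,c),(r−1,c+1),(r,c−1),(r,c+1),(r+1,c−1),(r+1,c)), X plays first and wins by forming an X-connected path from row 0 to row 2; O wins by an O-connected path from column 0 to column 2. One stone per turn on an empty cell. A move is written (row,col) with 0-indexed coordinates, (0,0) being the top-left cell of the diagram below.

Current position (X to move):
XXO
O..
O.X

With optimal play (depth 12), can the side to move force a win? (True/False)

X winning at [XXO/O../O.X]: True

ply 1, X at XXO/O../O.X | (1,1)=+1→XXO/OX./O.X*; (1,2)=-1→XXO/O.X/O.X; (2,1)=-1→XXO/O../OXX
ply 2, O at XXO/OX./O.X | (1,2)=-1→XXO/OXO/O.X*; (2,1)=-1→XXO/OX./OOX
ply 3, X at XXO/OXO/O.X | (2,1)=+1→XXO/OXO/OXX*
ply 4: XXO/OXO/OXX is terminal -1 (O); from XXO/O../O.X depth 12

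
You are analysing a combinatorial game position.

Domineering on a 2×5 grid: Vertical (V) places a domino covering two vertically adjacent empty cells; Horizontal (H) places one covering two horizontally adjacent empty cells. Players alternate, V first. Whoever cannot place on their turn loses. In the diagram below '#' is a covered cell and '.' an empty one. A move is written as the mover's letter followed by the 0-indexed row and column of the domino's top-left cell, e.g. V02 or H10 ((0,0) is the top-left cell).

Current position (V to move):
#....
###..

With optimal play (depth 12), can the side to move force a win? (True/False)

[#..../###..] V move#1: V03:+1/#..#./####.*, V04:-1/#...#/###.#
[#..#./####.] H move#2: H01:-1/####./####.*
[####./####.] V move#3: V04:+1/#####/#####*
[#####/#####] end (terminal -1, H#4); searched #..../###.. to 12

V winning at [#..../###..]: True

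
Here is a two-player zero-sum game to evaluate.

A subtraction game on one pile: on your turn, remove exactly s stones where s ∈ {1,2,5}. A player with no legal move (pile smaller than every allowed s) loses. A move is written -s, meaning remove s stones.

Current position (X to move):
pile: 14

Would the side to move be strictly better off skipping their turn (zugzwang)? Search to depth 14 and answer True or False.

[14] X move#1: -1:-1/13, -2:+1/12*, -5:+1/9
[12] O move#2: -1:-1/11*, -2:-1/10, -5:-1/7
[11] X move#3: -1:-1/10, -2:+1/9*, -5:+1/6
[9] O move#4: -1:-1/8*, -2:-1/7, -5:-1/4
[8] X move#5: -1:-1/7, -2:+1/6*, -5:+1/3
[6] O move#6: -1:-1/5*, -2:-1/4, -5:-1/1
[5] X move#7: -1:-1/4, -2:+1/3*, -5:+1/0
[3] O move#8: -1:-1/2*, -2:-1/1
[2] X move#9: -1:-1/1, -2:+1/0*
[0] end (terminal -1, O#10); searched 14 to 14
if X skipped the turn, O would face:
~ [14] O move#1: -1:-1/13, -2:+1/12*, -5:+1/9
~ [12] X move#2: -1:-1/11*, -2:-1/10, -5:-1/7
~ [11] O move#3: -1:-1/10, -2:+1/9*, -5:+1/6
~ [9] X move#4: -1:-1/8*, -2:-1/7, -5:-1/4
~ [8] O move#5: -1:-1/7, -2:+1/6*, -5:+1/3
~ [6] X move#6: -1:-1/5*, -2:-1/4, -5:-1/1
~ [5] O move#7: -1:-1/4, -2:+1/3*, -5:+1/0
~ [3] X move#8: -1:-1/2*, -2:-1/1
~ [2] O move#9: -1:-1/1, -2:+1/0*
~ [0] end (terminal -1, X#10); searched 14 to 14
compare (X): move=+1 vs pass=-1

zugzwang(14, X) = False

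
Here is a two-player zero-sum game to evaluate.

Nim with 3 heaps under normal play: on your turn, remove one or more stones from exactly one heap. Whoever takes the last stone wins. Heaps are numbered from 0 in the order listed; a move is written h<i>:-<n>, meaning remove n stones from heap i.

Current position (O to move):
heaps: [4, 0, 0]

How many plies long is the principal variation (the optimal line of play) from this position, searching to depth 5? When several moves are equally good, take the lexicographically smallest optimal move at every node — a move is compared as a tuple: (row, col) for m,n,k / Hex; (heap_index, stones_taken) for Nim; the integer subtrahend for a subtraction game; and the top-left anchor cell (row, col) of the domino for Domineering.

PV length from [(4,0,0)]: 1 ply

ply 1, O at (4,0,0) | h0:-1=-1→(3,0,0); h0:-2=-1→(2,0,0); h0:-3=-1→(1,0,0); h0:-4=+1→(0,0,0)*
ply 2: (0,0,0) is terminal -1 (X); from (4,0,0) depth 5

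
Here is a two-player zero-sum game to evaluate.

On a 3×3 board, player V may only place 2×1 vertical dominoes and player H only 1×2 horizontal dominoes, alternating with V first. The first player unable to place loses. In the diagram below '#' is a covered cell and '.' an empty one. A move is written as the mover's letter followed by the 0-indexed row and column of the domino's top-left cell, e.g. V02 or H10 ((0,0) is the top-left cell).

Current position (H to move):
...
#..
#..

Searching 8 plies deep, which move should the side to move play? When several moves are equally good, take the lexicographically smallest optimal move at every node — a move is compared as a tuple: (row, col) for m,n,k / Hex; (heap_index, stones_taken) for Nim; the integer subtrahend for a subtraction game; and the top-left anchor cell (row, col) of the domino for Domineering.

p1 H@[.../#../#..]: H00[##./#../#..]-1 H01[.##/#../#..]-1 H11[.../###/#..]+1* H21[.../#../###]-1
p2 V@[.../###/#..] terminal -1; root [.../#../#..] d8

H's best at [.../#../#..]: H11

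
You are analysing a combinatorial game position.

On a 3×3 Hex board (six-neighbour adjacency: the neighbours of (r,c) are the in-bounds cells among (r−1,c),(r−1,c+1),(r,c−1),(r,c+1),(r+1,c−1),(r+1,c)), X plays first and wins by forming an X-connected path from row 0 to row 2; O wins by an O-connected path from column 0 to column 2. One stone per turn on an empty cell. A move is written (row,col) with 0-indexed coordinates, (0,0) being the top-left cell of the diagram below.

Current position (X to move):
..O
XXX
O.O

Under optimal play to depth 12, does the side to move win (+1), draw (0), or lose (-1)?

[..O/XXX/O.O] X move#1: (0,0):-1/X.O/XXX/O.O, (0,1):-1/.XO/XXX/O.O, (2,1):+1/..O/XXX/OXO*
[..O/XXX/OXO] O move#2: (0,0):-1/O.O/XXX/OXO*, (0,1):-1/.OO/XXX/OXO
[O.O/XXX/OXO] X move#3: (0,1):+1/OXO/XXX/OXO*
[OXO/XXX/OXO] end (terminal -1, O#4); searched ..O/XXX/O.O to 12

value(..O/XXX/O.O, X) = +1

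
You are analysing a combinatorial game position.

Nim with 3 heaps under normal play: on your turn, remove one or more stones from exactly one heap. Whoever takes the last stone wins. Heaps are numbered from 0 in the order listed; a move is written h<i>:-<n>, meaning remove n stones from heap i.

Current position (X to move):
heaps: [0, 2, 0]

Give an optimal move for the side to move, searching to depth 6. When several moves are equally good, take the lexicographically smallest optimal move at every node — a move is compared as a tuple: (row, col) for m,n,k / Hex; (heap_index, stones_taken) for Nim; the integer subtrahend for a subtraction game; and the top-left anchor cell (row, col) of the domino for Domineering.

p1 X@[(0,2,0)]: h1:-1[(0,1,0)]-1 h1:-2[(0,0,0)]+1*
p2 O@[(0,0,0)] terminal -1; root [(0,2,0)] d6

X's best at [(0,2,0)]: h1:-2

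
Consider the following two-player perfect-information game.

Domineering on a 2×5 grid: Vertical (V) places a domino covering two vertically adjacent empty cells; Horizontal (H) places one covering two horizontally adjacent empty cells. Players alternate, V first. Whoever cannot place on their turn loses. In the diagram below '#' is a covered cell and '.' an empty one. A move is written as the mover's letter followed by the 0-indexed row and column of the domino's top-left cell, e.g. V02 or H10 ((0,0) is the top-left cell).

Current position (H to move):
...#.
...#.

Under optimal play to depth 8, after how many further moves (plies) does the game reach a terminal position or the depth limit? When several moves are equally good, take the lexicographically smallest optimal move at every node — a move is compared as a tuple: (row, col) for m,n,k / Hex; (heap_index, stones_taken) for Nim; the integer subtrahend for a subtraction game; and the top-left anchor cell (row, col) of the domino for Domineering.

PV length from [...#./...#.]: 4 plies

[...#./...#.] H move#1: H00:-1/##.#./...#.*, H01:-1/.###./...#., H10:-1/...#./##.#., H11:-1/...#./.###.
[##.#./...#.] V move#2: V02:+1/####./..##.*, V04:-1/##.##/...##
[####./..##.] H move#3: H10:-1/####./####.*
[####./####.] V move#4: V04:+1/#####/#####*
[#####/#####] end (terminal -1, H#5); searched ...#./...#. to 8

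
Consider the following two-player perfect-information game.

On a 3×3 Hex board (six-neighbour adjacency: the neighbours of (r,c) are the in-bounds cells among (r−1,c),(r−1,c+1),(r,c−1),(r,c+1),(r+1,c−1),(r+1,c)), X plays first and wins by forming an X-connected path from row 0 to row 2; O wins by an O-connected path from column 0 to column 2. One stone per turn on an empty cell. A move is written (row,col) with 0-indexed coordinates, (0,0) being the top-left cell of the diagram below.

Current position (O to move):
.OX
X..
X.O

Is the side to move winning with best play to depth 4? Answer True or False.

O winning at [.OX/X../X.O]: False

p1 O@[.OX/X../X.O]: (0,0)[OOX/X../X.O]-1* (1,1)[.OX/XO./X.O]-1 (1,2)[.OX/X.O/X.O]-1 (2,1)[.OX/X../XOO]-1
p2 X@[OOX/X../X.O]: (1,1)[OOX/XX./X.O]+1* (1,2)[OOX/X.X/X.O]+1 (2,1)[OOX/X../XXO]+1
p3 O@[OOX/XX./X.O] terminal -1; root [.OX/X../X.O] d4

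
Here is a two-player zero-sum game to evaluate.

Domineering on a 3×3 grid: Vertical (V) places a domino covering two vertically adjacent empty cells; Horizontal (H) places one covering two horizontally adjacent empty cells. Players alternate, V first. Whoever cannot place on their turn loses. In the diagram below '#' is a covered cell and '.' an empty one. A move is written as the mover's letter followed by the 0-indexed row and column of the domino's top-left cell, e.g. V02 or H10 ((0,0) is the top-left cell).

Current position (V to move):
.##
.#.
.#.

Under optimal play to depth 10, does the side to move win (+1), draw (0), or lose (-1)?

value(.##/.#./.#., V) = +1

[.##/.#./.#.] V move#1: V00:+1/###/##./.#.*, V10:+1/.##/##./##., V12:+1/.##/.##/.##
[###/##./.#.] end (terminal -1, H#2); searched .##/.#./.#. to 10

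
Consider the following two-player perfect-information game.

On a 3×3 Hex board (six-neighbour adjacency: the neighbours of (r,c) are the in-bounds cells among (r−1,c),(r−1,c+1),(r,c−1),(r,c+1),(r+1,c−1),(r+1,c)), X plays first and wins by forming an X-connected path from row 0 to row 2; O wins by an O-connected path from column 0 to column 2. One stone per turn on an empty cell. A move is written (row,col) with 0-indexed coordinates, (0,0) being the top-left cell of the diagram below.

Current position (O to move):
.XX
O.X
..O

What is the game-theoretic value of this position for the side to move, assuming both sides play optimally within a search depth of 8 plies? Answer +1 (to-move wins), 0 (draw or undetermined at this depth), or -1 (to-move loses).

p1 O@[.XX/O.X/..O]: (0,0)[OXX/O.X/..O]-1 (1,1)[.XX/OOX/..O]-1 (2,0)[.XX/O.X/O.O]-1 (2,1)[.XX/O.X/.OO]+1*
p2 X@[.XX/O.X/.OO]: (0,0)[XXX/O.X/.OO]-1* (1,1)[.XX/OXX/.OO]-1 (2,0)[.XX/O.X/XOO]-1
p3 O@[XXX/O.X/.OO]: (1,1)[XXX/OOX/.OO]+1* (2,0)[XXX/O.X/OOO]+1
p4 X@[XXX/OOX/.OO] terminal -1; root [.XX/O.X/..O] d8

value(.XX/O.X/..O, O) = +1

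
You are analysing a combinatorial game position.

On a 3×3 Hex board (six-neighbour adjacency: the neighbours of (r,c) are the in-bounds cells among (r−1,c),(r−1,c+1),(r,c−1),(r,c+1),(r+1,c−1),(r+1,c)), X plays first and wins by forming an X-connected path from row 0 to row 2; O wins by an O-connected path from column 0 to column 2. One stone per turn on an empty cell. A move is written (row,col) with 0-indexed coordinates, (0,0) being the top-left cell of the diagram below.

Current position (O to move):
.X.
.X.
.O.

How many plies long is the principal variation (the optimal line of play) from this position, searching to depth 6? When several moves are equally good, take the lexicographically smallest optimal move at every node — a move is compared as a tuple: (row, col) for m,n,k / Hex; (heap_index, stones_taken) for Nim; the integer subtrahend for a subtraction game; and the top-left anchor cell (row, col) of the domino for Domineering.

PV length from [.X./.X./.O.]: 5 plies

p1 O@[.X./.X./.O.]: (0,0)[OX./.X./.O.]-1 (0,2)[.XO/.X./.O.]-1 (1,0)[.X./OX./.O.]-1 (1,2)[.X./.XO/.O.]-1 (2,0)[.X./.X./OO.]+1* (2,2)[.X./.X./.OO]-1
p2 X@[.X./.X./OO.]: (0,0)[XX./.X./OO.]-1* (0,2)[.XX/.X./OO.]-1 (1,0)[.X./XX./OO.]-1 (1,2)[.X./.XX/OO.]-1 (2,2)[.X./.X./OOX]-1
p3 O@[XX./.X./OO.]: (0,2)[XXO/.X./OO.]+1* (1,0)[XX./OX./OO.]+1 (1,2)[XX./.XO/OO.]+1 (2,2)[XX./.X./OOO]+1
p4 X@[XXO/.X./OO.]: (1,0)[XXO/XX./OO.]-1* (1,2)[XXO/.XX/OO.]-1 (2,2)[XXO/.X./OOX]-1
p5 O@[XXO/XX./OO.]: (1,2)[XXO/XXO/OO.]+1* (2,2)[XXO/XX./OOO]+1
p6 X@[XXO/XXO/OO.] terminal -1; root [.X./.X./.O.] d6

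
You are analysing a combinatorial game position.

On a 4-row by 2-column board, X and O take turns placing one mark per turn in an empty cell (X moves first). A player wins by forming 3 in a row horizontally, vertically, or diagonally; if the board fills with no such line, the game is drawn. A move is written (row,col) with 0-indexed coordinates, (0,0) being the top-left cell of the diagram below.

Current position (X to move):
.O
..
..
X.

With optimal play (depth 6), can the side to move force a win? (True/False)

ply 1, X at .O/../../X. | (0,0)=+0→XO/../../X.*; (1,0)=+0→.O/X./../X.; (1,1)=+0→.O/.X/../X.; (2,0)=+0→.O/../X./X.; (2,1)=+0→.O/../.X/X.; (3,1)=+0→.O/../../XX
ply 2, O at XO/../../X. | (1,0)=+0→XO/O./../X.*; (1,1)=+0→XO/.O/../X.; (2,0)=+0→XO/../O./X.; (2,1)=+0→XO/../.O/X.; (3,1)=+0→XO/../../XO
ply 3, X at XO/O./../X. | (1,1)=+0→XO/OX/../X.*; (2,0)=+0→XO/O./X./X.; (2,1)=+0→XO/O./.X/X.; (3,1)=+0→XO/O./../XX
ply 4, O at XO/OX/../X. | (2,0)=+0→XO/OX/O./X.*; (2,1)=+0→XO/OX/.O/X.; (3,1)=+0→XO/OX/../XO
ply 5, X at XO/OX/O./X. | (2,1)=+0→XO/OX/OX/X.*; (3,1)=+0→XO/OX/O./XX
ply 6, O at XO/OX/OX/X. | (3,1)=+0→XO/OX/OX/XO*
ply 7: XO/OX/OX/XO is terminal +0 (X); from .O/../../X. depth 6

X winning at [.O/../../X.]: False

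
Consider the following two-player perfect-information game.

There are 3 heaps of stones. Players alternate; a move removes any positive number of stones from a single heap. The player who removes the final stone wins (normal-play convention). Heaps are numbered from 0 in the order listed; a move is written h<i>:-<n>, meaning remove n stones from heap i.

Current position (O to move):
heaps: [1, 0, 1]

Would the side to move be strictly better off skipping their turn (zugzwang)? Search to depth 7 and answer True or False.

zugzwang((1,0,1), O) = True

p1 O@[(1,0,1)]: h0:-1[(0,0,1)]-1* h2:-1[(1,0,0)]-1
p2 X@[(0,0,1)]: h2:-1[(0,0,0)]+1*
p3 O@[(0,0,0)] terminal -1; root [(1,0,1)] d7
if O skipped the turn, X would face:
~ p1 X@[(1,0,1)]: h0:-1[(0,0,1)]-1* h2:-1[(1,0,0)]-1
~ p2 O@[(0,0,1)]: h2:-1[(0,0,0)]+1*
~ p3 X@[(0,0,0)] terminal -1; root [(1,0,1)] d7
compare (O): move=-1 vs pass=+1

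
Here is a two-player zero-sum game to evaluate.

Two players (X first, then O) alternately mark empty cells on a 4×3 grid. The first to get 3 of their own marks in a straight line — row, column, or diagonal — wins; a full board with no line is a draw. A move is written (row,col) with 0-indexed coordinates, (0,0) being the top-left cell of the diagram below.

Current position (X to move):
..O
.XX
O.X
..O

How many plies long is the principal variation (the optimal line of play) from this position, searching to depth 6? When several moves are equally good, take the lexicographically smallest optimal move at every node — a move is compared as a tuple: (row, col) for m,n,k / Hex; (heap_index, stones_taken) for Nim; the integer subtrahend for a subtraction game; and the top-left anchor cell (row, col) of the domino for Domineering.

PV length from [..O/.XX/O.X/..O]: 1 ply

ply 1, X at ..O/.XX/O.X/..O | (0,0)=+1→X.O/.XX/O.X/..O*; (0,1)=+1→.XO/.XX/O.X/..O; (1,0)=+1→..O/XXX/O.X/..O; (2,1)=+1→..O/.XX/OXX/..O; (3,0)=+1→..O/.XX/O.X/X.O; (3,1)=+1→..O/.XX/O.X/.XO
ply 2: X.O/.XX/O.X/..O is terminal -1 (O); from ..O/.XX/O.X/..O depth 6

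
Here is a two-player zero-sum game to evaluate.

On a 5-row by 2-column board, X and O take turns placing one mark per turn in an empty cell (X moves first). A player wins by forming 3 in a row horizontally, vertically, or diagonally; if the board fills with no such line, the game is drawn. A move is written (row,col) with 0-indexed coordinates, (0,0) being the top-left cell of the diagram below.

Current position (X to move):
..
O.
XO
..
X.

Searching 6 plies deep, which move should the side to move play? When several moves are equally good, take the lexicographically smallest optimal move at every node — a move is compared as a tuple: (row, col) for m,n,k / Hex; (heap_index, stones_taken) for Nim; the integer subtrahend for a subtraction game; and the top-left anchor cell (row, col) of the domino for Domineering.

[../O./XO/../X.] X move#1: (0,0):+0/X./O./XO/../X., (0,1):+0/.X/O./XO/../X., (1,1):+0/../OX/XO/../X., (3,0):+1/../O./XO/X./X.*, (3,1):+0/../O./XO/.X/X., (4,1):+0/../O./XO/../XX
[../O./XO/X./X.] end (terminal -1, O#2); searched ../O./XO/../X. to 6

X's best at [../O./XO/../X.]: (3,0)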